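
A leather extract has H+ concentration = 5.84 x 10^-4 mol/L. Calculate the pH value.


pH = 3.23


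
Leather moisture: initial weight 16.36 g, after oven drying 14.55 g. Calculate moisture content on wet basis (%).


Moisture = 16.36 - 14.55 = 1.81 g
MC = 1.81 / 16.36 x 100 = 11.1%


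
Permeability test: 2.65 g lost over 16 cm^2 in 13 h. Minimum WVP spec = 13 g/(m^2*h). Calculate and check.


WVP = 127.40 g/(m^2*h)
Meets specification: Yes

WVP = 2.65 / (16 x 13) x 10000 = 127.40 g/(m^2*h)
Minimum: 13 g/(m^2*h)
Meets spec: Yes


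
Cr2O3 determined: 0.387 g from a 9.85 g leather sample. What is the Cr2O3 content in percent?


3.93%


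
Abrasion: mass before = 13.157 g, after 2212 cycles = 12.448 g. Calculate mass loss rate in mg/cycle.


Mass loss = 13.157 - 12.448 = 0.709 g
Rate = 0.709 / 2212 x 1000 = 0.321 mg/cycle


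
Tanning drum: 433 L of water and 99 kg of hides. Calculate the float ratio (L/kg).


4.4

Float ratio = water / hide weight
Ratio = 433 / 99 = 4.4


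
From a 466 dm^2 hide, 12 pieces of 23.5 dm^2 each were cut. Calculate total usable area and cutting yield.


Total usable = 12 x 23.5 = 282.0 dm^2
Yield = 282.0 / 466 x 100 = 60.5%


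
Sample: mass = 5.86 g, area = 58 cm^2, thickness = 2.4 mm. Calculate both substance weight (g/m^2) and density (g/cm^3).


SW = 5.86 / 58 x 10000 = 1010.3 g/m^2
Volume = 58 x 2.4 / 10 = 13.92 cm^3
Density = 5.86 / 13.92 = 0.421 g/cm^3


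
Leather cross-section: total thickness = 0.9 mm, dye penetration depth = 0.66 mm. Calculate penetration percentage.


73.3%

Penetration% = 0.66 / 0.9 x 100
Penetration = 73.3%


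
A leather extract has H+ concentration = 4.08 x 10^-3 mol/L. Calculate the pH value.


pH = 2.39

pH = -log10[H+]
pH = -log10(4.08 x 10^-3) = 2.39


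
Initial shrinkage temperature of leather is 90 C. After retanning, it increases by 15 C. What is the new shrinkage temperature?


105 C


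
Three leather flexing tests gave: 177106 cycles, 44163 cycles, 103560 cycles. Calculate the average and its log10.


Average = 108276 cycles
log10 = 5.03

Average = (177106 + 44163 + 103560) / 3 = 108276 cycles
log10(108276) = 5.03


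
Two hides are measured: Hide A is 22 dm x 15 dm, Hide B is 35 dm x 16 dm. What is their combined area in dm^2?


890 dm^2

Hide A area = 22 x 15 = 330 dm^2
Hide B area = 35 x 16 = 560 dm^2
Total = 330 + 560 = 890 dm^2


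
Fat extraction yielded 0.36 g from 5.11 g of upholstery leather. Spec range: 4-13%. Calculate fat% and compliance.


Fat content = 7.0%
Compliant: Yes


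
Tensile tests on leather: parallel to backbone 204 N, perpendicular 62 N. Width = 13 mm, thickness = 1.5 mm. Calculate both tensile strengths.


Area = 13 x 1.5 = 19.5 mm^2
TS (parallel) = 204 / 19.5 = 10.46 N/mm^2
TS (perpendicular) = 62 / 19.5 = 3.18 N/mm^2


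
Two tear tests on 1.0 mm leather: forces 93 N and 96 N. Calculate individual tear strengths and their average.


Tear 1 = 93 / 1.0 = 93.0 N/mm
Tear 2 = 96 / 1.0 = 96.0 N/mm
Average = (93.0 + 96.0) / 2 = 94.5 N/mm


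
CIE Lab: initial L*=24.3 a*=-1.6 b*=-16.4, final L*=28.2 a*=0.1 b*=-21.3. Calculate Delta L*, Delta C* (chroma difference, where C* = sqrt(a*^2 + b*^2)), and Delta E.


Delta L* = 28.2 - 24.3 = 3.9
C1* = sqrt((-1.6)^2 + (-16.4)^2) = 16.478
C2* = sqrt((0.1)^2 + (-21.3)^2) = 21.300
Delta C* = 21.300 - 16.478 = 4.82
Delta E = sqrt((3.9)^2 + (1.7)^2 + (-4.9)^2) = 6.49


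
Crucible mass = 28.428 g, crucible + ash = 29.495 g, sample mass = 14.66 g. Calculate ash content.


Ash mass = 1.067 g
Ash content = 7.28%


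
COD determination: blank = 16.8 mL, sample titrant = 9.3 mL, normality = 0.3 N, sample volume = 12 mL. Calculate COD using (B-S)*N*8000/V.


COD = (16.8 - 9.3) x 0.3 x 8000 / 12
COD = 7.5 x 0.3 x 8000 / 12
COD = 1500.0 mg/L


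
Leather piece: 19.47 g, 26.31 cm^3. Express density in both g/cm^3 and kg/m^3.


0.740 g/cm^3
740 kg/m^3


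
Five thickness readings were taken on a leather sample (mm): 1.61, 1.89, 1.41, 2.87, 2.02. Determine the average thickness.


Sum = 1.61 + 1.89 + 1.41 + 2.87 + 2.02 = 9.80
Average = 9.80 / 5 = 1.96 mm


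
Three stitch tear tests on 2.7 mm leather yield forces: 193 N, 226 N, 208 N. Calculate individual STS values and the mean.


STS1 = 71.5 N/mm
STS2 = 83.7 N/mm
STS3 = 77.0 N/mm
Mean = 77.4 N/mm

STS1 = 193 / 2.7 = 71.5 N/mm
STS2 = 226 / 2.7 = 83.7 N/mm
STS3 = 208 / 2.7 = 77.0 N/mm
Mean = (71.5 + 83.7 + 77.0) / 3 = 77.4 N/mm


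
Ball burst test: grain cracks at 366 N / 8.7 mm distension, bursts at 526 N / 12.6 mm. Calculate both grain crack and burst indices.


Crack index = 366 / 8.7 = 42.1 N/mm
Burst index = 526 / 12.6 = 41.7 N/mm


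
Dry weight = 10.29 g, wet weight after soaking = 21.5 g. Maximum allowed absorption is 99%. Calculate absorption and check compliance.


WA = (21.5 - 10.29) / 10.29 x 100 = 108.9%
Maximum allowed: 99%
Compliant: No


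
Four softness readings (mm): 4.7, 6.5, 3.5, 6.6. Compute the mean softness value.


5.33 mm


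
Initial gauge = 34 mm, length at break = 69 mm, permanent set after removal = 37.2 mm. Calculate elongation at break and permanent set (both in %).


Elongation at break = (69 - 34) / 34 x 100 = 102.9%
Permanent set = (37.2 - 34) / 34 x 100 = 9.4%


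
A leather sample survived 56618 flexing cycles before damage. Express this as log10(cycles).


log10(56618) = 4.75


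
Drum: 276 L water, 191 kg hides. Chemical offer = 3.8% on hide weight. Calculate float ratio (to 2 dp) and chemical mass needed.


Float ratio = 276 / 191 = 1.45
Chemical = 191 x 3.8 / 100 = 7.258 kg


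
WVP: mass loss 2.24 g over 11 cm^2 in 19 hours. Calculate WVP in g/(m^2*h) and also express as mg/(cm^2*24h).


WVP = 2.24 / (11 x 19) x 10000 = 107.18 g/(m^2*h)
Mass loss in mg = 2.24 x 1000 = 2240 mg
Per cm^2 per 24h in mg: 2240 x 24 / (11 x 19) = 53760 / 209 = 257.22 mg/(cm^2*24h)


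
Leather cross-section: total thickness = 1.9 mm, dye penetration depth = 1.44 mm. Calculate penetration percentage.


75.8%


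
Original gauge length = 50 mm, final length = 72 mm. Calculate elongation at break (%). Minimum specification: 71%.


Extension = 72 - 50 = 22 mm
Elongation = 22 / 50 x 100 = 44.0%
Minimum required: 71%
Meets specification: No


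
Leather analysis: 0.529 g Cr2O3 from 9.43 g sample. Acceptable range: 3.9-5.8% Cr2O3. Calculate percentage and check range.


Cr2O3% = 0.529 / 9.43 x 100 = 5.61%
Acceptable range: 3.9 to 5.8%
Within range: Yes


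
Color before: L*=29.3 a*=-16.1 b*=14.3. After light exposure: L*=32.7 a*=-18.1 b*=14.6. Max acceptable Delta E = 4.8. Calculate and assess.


Delta E = 3.96
Passes: Yes

dL = 3.4, da = -2.0, db = 0.3
dE = sqrt((3.4)^2 + (-2.0)^2 + (0.3)^2) = 3.96
Max = 4.8
Passes: Yes


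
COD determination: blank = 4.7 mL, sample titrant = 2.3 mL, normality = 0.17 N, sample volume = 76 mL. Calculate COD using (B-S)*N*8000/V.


42.9 mg/L


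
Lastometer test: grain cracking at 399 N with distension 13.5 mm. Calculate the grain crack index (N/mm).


29.6 N/mm

Grain crack index = force / distension
Index = 399 / 13.5 = 29.6 N/mm


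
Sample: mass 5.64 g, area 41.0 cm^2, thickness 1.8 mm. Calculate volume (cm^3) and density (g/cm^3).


Thickness in cm = 1.8 / 10 = 0.18 cm
Volume = 41.0 x 0.18 = 7.380 cm^3
Density = 5.64 / 7.380 = 0.764 g/cm^3


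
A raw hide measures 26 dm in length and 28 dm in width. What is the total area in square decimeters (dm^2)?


Area = length x width
Area = 26 x 28 = 728 dm^2


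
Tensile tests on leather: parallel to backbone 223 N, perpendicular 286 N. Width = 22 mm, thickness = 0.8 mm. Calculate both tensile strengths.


Parallel = 12.67 N/mm^2
Perpendicular = 16.25 N/mm^2

Area = 22 x 0.8 = 17.6 mm^2
TS (parallel) = 223 / 17.6 = 12.67 N/mm^2
TS (perpendicular) = 286 / 17.6 = 16.25 N/mm^2


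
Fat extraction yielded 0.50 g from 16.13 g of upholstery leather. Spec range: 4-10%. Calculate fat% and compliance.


Fat content = 3.1%
Compliant: No


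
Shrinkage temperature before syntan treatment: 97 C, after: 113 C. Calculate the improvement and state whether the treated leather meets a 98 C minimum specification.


Improvement = 113 - 97 = 16 C
Spec check: 113 C >= 98 C? Yes


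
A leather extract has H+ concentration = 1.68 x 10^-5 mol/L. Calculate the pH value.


pH = -log10[H+]
pH = -log10(1.68 x 10^-5) = 4.77


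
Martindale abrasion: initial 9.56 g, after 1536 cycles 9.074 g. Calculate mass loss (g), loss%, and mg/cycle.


Loss = 9.56 - 9.074 = 0.486 g
Loss% = 0.486 / 9.56 x 100 = 5.08%
Rate = 0.486 / 1536 x 1000 = 0.316 mg/cycle


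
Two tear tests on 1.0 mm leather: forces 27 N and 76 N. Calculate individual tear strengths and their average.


Tear 1 = 27 / 1.0 = 27.0 N/mm
Tear 2 = 76 / 1.0 = 76.0 N/mm
Average = (27.0 + 76.0) / 2 = 51.5 N/mm


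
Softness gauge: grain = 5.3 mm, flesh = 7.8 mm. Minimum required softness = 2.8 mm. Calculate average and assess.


Average = (5.3 + 7.8) / 2 = 6.55 mm
Minimum = 2.8 mm
Meets requirement: Yes


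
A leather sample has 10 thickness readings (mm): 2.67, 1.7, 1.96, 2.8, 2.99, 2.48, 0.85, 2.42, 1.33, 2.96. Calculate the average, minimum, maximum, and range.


Average = 2.22 mm
Min = 0.85 mm
Max = 2.99 mm
Range = 2.14 mm

Sum = 22.16
Average = 22.16 / 10 = 2.22 mm
Minimum = 0.85 mm
Maximum = 2.99 mm
Range = 2.99 - 0.85 = 2.14 mm


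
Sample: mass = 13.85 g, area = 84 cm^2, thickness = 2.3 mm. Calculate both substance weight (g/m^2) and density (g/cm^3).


SW = 13.85 / 84 x 10000 = 1648.8 g/m^2
Volume = 84 x 2.3 / 10 = 19.32 cm^3
Density = 13.85 / 19.32 = 0.717 g/cm^3


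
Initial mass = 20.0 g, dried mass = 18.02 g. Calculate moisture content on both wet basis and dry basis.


Moisture lost = 20.0 - 18.02 = 1.98 g
Wet basis MC = 1.98 / 20.0 x 100 = 9.9%
Dry basis MC = 1.98 / 18.02 x 100 = 11.0%


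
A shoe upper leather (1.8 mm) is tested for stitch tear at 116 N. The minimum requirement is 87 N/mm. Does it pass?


STS = 116 / 1.8 = 64.4 N/mm
Minimum required: 87 N/mm
Passes: No


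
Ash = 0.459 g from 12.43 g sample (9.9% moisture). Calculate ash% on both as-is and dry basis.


As-is ash% = 0.459 / 12.43 x 100 = 3.69%
Dry mass = 12.43 x (100 - 9.9) / 100 = 11.19943 g
Dry-basis ash% = 0.459 / 11.19943 x 100 = 4.10%


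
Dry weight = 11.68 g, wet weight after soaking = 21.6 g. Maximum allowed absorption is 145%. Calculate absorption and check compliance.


WA = (21.6 - 11.68) / 11.68 x 100 = 84.9%
Maximum allowed: 145%
Compliant: Yes


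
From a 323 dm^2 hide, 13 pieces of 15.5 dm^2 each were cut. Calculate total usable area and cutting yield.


Usable area = 201.5 dm^2
Yield = 62.4%

Total usable = 13 x 15.5 = 201.5 dm^2
Yield = 201.5 / 323 x 100 = 62.4%


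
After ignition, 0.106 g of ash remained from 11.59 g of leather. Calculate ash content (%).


Ash% = 0.106 / 11.59 x 100
Ash% = 0.91%


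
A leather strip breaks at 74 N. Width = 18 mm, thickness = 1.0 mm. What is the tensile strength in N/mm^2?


Cross-sectional area = 18 x 1.0 = 18.0 mm^2
Tensile strength = 74 / 18.0 = 4.11 N/mm^2


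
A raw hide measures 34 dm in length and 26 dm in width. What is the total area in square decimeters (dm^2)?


Area = length x width
Area = 34 x 26 = 884 dm^2


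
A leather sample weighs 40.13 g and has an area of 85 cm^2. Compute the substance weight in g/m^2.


4721.2 g/m^2

Substance weight = mass / area x 10000
SW = 40.13 / 85 x 10000
SW = 4721.2 g/m^2


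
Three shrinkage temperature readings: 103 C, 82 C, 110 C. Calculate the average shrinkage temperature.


98.3 C


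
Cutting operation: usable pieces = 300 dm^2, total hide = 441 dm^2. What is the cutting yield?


68.0%


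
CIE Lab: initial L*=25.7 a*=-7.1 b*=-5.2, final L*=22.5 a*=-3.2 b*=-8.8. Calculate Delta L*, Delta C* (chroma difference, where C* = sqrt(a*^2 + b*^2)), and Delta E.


Delta L* = -3.2
Delta C* = 0.56
Delta E = 6.20

Delta L* = 22.5 - 25.7 = -3.2
C1* = sqrt((-7.1)^2 + (-5.2)^2) = 8.801
C2* = sqrt((-3.2)^2 + (-8.8)^2) = 9.364
Delta C* = 9.364 - 8.801 = 0.56
Delta E = sqrt((-3.2)^2 + (3.9)^2 + (-3.6)^2) = 6.20


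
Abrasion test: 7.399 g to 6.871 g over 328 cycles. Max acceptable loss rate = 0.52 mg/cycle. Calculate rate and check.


Loss = 7.399 - 6.871 = 0.528 g
Rate = 0.528 g / 328 cycles x 1000 = 1.610 mg/cycle
Max = 0.52 mg/cycle
Passes: No


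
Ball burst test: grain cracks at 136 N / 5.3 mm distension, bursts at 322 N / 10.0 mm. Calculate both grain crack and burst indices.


Crack index = 25.7 N/mm
Burst index = 32.2 N/mm


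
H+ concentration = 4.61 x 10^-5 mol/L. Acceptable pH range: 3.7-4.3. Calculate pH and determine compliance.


pH = -log10(4.61 x 10^-5) = 4.34
Range: 3.7 to 4.3
Compliant: No


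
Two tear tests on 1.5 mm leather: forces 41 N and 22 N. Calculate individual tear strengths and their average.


Tear 1 = 27.3 N/mm
Tear 2 = 14.7 N/mm
Average = 21.0 N/mm

Tear 1 = 41 / 1.5 = 27.3 N/mm
Tear 2 = 22 / 1.5 = 14.7 N/mm
Average = (27.3 + 14.7) / 2 = 21.0 N/mm


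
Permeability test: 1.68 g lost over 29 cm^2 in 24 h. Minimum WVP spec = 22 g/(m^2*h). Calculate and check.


WVP = 1.68 / (29 x 24) x 10000 = 24.14 g/(m^2*h)
Minimum: 22 g/(m^2*h)
Meets spec: Yes


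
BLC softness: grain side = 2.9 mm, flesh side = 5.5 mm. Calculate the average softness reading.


4.20 mm


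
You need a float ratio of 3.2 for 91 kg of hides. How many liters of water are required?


Water = hide weight x target ratio
Water = 91 x 3.2 = 291.2 L


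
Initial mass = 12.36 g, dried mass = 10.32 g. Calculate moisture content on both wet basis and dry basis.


Moisture lost = 12.36 - 10.32 = 2.04 g
Wet basis MC = 2.04 / 12.36 x 100 = 16.5%
Dry basis MC = 2.04 / 10.32 x 100 = 19.8%


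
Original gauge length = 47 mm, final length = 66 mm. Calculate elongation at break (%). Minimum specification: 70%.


Elongation = 40.4%
Meets spec: No


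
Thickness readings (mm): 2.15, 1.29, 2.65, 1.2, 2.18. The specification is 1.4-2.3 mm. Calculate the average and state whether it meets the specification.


Sum = 9.47
Average = 9.47 / 5 = 1.89 mm
Specification range: 1.4 to 2.3 mm
Within spec: Yes


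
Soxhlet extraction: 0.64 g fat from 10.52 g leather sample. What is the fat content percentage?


Fat content = 0.64 / 10.52 x 100
Fat = 6.1%


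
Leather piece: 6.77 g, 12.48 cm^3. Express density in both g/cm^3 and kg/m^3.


0.542 g/cm^3
542 kg/m^3

Density = 6.77 / 12.48 = 0.542 g/cm^3
Convert: 0.542 x 1000 = 542 kg/m^3


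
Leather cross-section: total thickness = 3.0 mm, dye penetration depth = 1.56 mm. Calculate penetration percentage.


52.0%

Penetration% = 1.56 / 3.0 x 100
Penetration = 52.0%


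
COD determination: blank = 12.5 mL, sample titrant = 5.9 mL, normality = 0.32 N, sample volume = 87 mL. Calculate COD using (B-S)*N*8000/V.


COD = (12.5 - 5.9) x 0.32 x 8000 / 87
COD = 6.6 x 0.32 x 8000 / 87
COD = 194.2 mg/L


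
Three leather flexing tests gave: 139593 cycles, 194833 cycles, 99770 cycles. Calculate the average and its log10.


Average = (139593 + 194833 + 99770) / 3 = 144732 cycles
log10(144732) = 5.16


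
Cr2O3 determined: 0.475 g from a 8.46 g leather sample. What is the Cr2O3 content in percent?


Cr2O3% = 0.475 / 8.46 x 100
Cr2O3% = 5.61%


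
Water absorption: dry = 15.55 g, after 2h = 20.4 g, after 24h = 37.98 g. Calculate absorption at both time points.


2h absorption = 31.2%
24h absorption = 144.2%


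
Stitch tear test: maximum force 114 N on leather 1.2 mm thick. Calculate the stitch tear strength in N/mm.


95.0 N/mm

Stitch tear strength = force / thickness
STS = 114 / 1.2 = 95.0 N/mm


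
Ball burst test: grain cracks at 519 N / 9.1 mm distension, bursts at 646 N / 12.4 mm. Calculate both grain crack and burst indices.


Crack index = 519 / 9.1 = 57.0 N/mm
Burst index = 646 / 12.4 = 52.1 N/mm


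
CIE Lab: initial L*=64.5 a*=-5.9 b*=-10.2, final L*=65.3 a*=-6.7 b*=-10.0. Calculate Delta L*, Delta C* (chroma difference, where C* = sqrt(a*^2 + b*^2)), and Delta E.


Delta L* = 65.3 - 64.5 = 0.8
C1* = sqrt((-5.9)^2 + (-10.2)^2) = 11.783
C2* = sqrt((-6.7)^2 + (-10.0)^2) = 12.037
Delta C* = 12.037 - 11.783 = 0.25
Delta E = sqrt((0.8)^2 + (-0.8)^2 + (0.2)^2) = 1.15


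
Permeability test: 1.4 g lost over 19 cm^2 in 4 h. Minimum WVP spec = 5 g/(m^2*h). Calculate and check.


WVP = 184.21 g/(m^2*h)
Meets specification: Yes

WVP = 1.4 / (19 x 4) x 10000 = 184.21 g/(m^2*h)
Minimum: 5 g/(m^2*h)
Meets spec: Yes


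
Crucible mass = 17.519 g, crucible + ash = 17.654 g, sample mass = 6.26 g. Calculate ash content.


Ash mass = 0.135 g
Ash content = 2.16%

Ash mass = 17.654 - 17.519 = 0.135 g
Ash% = 0.135 / 6.26 x 100 = 2.16%


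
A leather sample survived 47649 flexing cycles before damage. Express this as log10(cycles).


4.68

log10(47649) = 4.68


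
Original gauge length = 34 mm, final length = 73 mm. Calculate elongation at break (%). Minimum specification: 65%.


Extension = 73 - 34 = 39 mm
Elongation = 39 / 34 x 100 = 114.7%
Minimum required: 65%
Meets specification: Yes


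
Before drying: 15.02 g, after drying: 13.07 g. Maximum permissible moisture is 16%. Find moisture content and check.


MC = (15.02 - 13.07) / 15.02 x 100 = 13.0%
Maximum: 16%
Acceptable: Yes


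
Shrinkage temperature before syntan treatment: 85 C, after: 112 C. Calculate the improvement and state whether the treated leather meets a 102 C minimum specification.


Improvement = 112 - 85 = 27 C
Spec check: 112 C >= 102 C? Yes


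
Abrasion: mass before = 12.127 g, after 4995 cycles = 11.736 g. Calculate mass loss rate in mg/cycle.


Mass loss = 12.127 - 11.736 = 0.391 g
Rate = 0.391 / 4995 x 1000 = 0.078 mg/cycle


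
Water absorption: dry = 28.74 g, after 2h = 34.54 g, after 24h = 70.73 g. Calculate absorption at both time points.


WA (2h) = (34.54 - 28.74) / 28.74 x 100 = 20.2%
WA (24h) = (70.73 - 28.74) / 28.74 x 100 = 146.1%


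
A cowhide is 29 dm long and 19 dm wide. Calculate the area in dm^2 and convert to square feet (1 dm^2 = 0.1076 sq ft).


551 dm^2
59.29 sq ft


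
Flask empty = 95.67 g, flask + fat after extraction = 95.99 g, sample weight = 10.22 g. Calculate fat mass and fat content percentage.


Fat mass = 95.99 - 95.67 = 0.32 g
Fat% = 0.32 / 10.22 x 100 = 3.1%


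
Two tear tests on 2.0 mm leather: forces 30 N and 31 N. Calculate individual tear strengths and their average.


Tear 1 = 30 / 2.0 = 15.0 N/mm
Tear 2 = 31 / 2.0 = 15.5 N/mm
Average = (15.0 + 15.5) / 2 = 15.3 N/mm


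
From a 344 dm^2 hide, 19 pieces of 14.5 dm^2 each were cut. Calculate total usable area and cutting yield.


Usable area = 275.5 dm^2
Yield = 80.1%

Total usable = 19 x 14.5 = 275.5 dm^2
Yield = 275.5 / 344 x 100 = 80.1%


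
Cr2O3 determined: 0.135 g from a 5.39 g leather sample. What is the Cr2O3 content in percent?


2.50%

Cr2O3% = 0.135 / 5.39 x 100
Cr2O3% = 2.50%


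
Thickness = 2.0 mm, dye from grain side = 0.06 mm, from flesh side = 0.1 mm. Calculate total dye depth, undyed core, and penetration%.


Total dyed = 0.16 mm
Undyed core = 1.84 mm
Penetration = 8.0%

Total dyed = 0.06 + 0.1 = 0.16 mm
Undyed core = 2.0 - 0.16 = 1.84 mm
Penetration = 0.16 / 2.0 x 100 = 8.0%


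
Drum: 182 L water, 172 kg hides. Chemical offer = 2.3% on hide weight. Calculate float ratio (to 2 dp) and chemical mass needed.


Float ratio = 182 / 172 = 1.06
Chemical = 172 x 2.3 / 100 = 3.956 kg


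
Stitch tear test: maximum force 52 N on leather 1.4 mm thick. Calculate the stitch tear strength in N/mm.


37.1 N/mm

Stitch tear strength = force / thickness
STS = 52 / 1.4 = 37.1 N/mm


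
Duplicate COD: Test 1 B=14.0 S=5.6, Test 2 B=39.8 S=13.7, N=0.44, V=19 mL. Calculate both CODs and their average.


COD1 = (14.0 - 5.6) x 0.44 x 8000 / 19 = 1556.2 mg/L
COD2 = (39.8 - 13.7) x 0.44 x 8000 / 19 = 4835.4 mg/L
Average = (1556.2 + 4835.4) / 2 = 3195.8 mg/L


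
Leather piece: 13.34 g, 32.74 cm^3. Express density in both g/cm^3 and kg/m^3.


0.407 g/cm^3
407 kg/m^3


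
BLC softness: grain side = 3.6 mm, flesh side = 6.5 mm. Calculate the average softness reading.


Average = (3.6 + 6.5) / 2
Average = 5.05 mm


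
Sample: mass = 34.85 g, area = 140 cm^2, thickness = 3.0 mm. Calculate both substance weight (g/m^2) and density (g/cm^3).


SW = 34.85 / 140 x 10000 = 2489.3 g/m^2
Volume = 140 x 3.0 / 10 = 42.00 cm^3
Density = 34.85 / 42.00 = 0.830 g/cm^3


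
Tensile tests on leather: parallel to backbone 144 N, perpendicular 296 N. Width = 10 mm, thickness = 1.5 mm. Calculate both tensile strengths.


Parallel = 9.60 N/mm^2
Perpendicular = 19.73 N/mm^2

Area = 10 x 1.5 = 15.0 mm^2
TS (parallel) = 144 / 15.0 = 9.60 N/mm^2
TS (perpendicular) = 296 / 15.0 = 19.73 N/mm^2


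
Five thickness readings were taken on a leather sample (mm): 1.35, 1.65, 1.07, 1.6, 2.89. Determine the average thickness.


1.71 mm

Sum = 1.35 + 1.65 + 1.07 + 1.6 + 2.89 = 8.56
Average = 8.56 / 5 = 1.71 mm


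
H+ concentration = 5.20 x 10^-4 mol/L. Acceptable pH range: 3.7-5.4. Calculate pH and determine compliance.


pH = 3.28
Compliant: No

pH = -log10(5.20 x 10^-4) = 3.28
Range: 3.7 to 5.4
Compliant: No


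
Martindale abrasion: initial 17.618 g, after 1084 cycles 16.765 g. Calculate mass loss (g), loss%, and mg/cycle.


Mass loss = 0.853 g
Loss = 4.84%
Rate = 0.787 mg/cycle

Loss = 17.618 - 16.765 = 0.853 g
Loss% = 0.853 / 17.618 x 100 = 4.84%
Rate = 0.853 / 1084 x 1000 = 0.787 mg/cycle


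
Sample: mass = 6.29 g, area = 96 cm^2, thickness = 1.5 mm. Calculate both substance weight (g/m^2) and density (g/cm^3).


SW = 6.29 / 96 x 10000 = 655.2 g/m^2
Volume = 96 x 1.5 / 10 = 14.40 cm^3
Density = 6.29 / 14.40 = 0.437 g/cm^3


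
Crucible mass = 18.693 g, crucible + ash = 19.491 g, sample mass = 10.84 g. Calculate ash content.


Ash mass = 19.491 - 18.693 = 0.798 g
Ash% = 0.798 / 10.84 x 100 = 7.36%


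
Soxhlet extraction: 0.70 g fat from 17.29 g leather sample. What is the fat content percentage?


4.0%


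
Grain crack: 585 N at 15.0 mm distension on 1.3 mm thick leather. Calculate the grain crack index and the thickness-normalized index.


Crack index = 39.0 N/mm
Normalized index = 30.0 N/mm per mm

Crack index = 585 / 15.0 = 39.0 N/mm
Normalized = 39.0 / 1.3 = 30.0 N/mm per mm


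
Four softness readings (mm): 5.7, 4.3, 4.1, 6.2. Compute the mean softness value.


5.08 mm


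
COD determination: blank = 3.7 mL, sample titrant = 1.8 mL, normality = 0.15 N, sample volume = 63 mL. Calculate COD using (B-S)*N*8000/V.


COD = (3.7 - 1.8) x 0.15 x 8000 / 63
COD = 1.9 x 0.15 x 8000 / 63
COD = 36.2 mg/L


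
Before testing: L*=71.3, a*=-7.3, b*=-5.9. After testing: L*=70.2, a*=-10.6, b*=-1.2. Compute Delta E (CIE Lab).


Delta E = 5.85


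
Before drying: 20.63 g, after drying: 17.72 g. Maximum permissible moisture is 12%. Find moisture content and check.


Moisture content = 14.1%
Acceptable: No

MC = (20.63 - 17.72) / 20.63 x 100 = 14.1%
Maximum: 12%
Acceptable: No


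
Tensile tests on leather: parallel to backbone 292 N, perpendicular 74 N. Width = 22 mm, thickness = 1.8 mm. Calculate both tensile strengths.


Parallel = 7.37 N/mm^2
Perpendicular = 1.87 N/mm^2

Area = 22 x 1.8 = 39.6 mm^2
TS (parallel) = 292 / 39.6 = 7.37 N/mm^2
TS (perpendicular) = 74 / 39.6 = 1.87 N/mm^2


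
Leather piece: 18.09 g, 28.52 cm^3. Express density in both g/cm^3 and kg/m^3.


Density = 18.09 / 28.52 = 0.634 g/cm^3
Convert: 0.634 x 1000 = 634 kg/m^3


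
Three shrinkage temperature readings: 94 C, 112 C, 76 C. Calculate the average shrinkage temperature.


Average = (94 + 112 + 76) / 3
Average = 282 / 3 = 94.0 C


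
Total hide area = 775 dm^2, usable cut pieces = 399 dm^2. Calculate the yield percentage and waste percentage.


Yield = 51.5%
Waste = 48.5%


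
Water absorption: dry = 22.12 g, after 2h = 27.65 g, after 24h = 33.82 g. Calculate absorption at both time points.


WA (2h) = (27.65 - 22.12) / 22.12 x 100 = 25.0%
WA (24h) = (33.82 - 22.12) / 22.12 x 100 = 52.9%


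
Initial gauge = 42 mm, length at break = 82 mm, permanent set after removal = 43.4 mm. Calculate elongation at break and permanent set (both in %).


Elongation at break = 95.2%
Permanent set = 3.3%

Elongation at break = (82 - 42) / 42 x 100 = 95.2%
Permanent set = (43.4 - 42) / 42 x 100 = 3.3%


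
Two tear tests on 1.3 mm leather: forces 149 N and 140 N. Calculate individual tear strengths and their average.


Tear 1 = 114.6 N/mm
Tear 2 = 107.7 N/mm
Average = 111.2 N/mm


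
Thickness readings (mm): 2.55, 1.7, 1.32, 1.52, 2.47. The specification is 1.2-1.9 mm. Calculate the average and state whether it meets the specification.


Sum = 9.56
Average = 9.56 / 5 = 1.91 mm
Specification range: 1.2 to 1.9 mm
Within spec: No


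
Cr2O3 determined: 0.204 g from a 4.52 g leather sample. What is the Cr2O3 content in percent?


4.51%

Cr2O3% = 0.204 / 4.52 x 100
Cr2O3% = 4.51%


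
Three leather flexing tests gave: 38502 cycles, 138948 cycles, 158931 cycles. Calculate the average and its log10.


Average = 112127 cycles
log10 = 5.05


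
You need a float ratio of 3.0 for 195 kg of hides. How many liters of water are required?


585.0 L


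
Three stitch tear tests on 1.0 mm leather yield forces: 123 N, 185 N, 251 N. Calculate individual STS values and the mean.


STS1 = 123 / 1.0 = 123.0 N/mm
STS2 = 185 / 1.0 = 185.0 N/mm
STS3 = 251 / 1.0 = 251.0 N/mm
Mean = (123.0 + 185.0 + 251.0) / 3 = 186.3 N/mm


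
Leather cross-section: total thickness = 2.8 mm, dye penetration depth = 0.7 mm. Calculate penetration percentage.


Penetration% = 0.7 / 2.8 x 100
Penetration = 25.0%


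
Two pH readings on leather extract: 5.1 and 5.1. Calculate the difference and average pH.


Difference = |5.1 - 5.1| = 0.0
Average = (5.1 + 5.1) / 2 = 5.10


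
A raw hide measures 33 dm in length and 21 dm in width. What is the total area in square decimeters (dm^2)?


Area = length x width
Area = 33 x 21 = 693 dm^2


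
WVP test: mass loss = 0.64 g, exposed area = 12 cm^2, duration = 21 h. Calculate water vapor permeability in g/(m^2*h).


25.40 g/(m^2*h)

WVP = mass_loss / (area x time) x 10000
WVP = 0.64 / (12 x 21) x 10000
WVP = 0.64 / 252 x 10000 = 25.40 g/(m^2*h)


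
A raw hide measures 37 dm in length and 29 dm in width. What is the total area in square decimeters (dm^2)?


1073 dm^2

Area = length x width
Area = 37 x 29 = 1073 dm^2


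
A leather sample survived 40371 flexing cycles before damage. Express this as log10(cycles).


log10(40371) = 4.61


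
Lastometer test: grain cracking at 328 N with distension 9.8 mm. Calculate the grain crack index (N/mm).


Grain crack index = force / distension
Index = 328 / 9.8 = 33.5 N/mm


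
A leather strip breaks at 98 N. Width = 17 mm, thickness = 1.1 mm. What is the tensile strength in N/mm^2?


Cross-sectional area = 17 x 1.1 = 18.7 mm^2
Tensile strength = 98 / 18.7 = 5.24 N/mm^2


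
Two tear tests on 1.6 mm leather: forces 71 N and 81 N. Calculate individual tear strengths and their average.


Tear 1 = 71 / 1.6 = 44.4 N/mm
Tear 2 = 81 / 1.6 = 50.6 N/mm
Average = (44.4 + 50.6) / 2 = 47.5 N/mm


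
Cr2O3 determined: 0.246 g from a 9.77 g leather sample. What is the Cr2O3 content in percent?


2.52%

Cr2O3% = 0.246 / 9.77 x 100
Cr2O3% = 2.52%


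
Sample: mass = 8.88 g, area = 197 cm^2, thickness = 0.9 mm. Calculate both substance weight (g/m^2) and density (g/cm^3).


SW = 8.88 / 197 x 10000 = 450.8 g/m^2
Volume = 197 x 0.9 / 10 = 17.73 cm^3
Density = 8.88 / 17.73 = 0.501 g/cm^3


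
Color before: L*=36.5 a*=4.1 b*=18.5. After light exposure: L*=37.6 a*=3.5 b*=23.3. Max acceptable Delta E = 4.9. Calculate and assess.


dL = 1.1, da = -0.6, db = 4.8
dE = sqrt((1.1)^2 + (-0.6)^2 + (4.8)^2) = 4.96
Max = 4.9
Passes: No


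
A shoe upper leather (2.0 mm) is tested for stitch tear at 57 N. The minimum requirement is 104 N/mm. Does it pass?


STS = 28.5 N/mm
Passes: No

STS = 57 / 2.0 = 28.5 N/mm
Minimum required: 104 N/mm
Passes: No


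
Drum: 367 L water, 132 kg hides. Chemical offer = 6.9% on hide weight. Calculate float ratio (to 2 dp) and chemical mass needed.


Float ratio = 2.78
Chemical needed = 9.108 kg

Float ratio = 367 / 132 = 2.78
Chemical = 132 x 6.9 / 100 = 9.108 kg


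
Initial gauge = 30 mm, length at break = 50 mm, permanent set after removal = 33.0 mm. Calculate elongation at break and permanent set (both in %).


Elongation at break = 66.7%
Permanent set = 10.0%

Elongation at break = (50 - 30) / 30 x 100 = 66.7%
Permanent set = (33.0 - 30) / 30 x 100 = 10.0%


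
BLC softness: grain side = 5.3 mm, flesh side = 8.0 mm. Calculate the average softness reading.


Average = (5.3 + 8.0) / 2
Average = 6.65 mm


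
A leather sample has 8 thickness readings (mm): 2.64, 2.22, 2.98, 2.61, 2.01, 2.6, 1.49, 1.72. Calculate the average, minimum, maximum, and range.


Average = 2.28 mm
Min = 1.49 mm
Max = 2.98 mm
Range = 1.49 mm


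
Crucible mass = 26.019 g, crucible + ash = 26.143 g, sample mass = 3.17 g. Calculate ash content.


Ash mass = 0.124 g
Ash content = 3.91%


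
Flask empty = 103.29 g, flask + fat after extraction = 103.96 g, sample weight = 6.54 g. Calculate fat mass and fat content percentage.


Fat mass = 103.96 - 103.29 = 0.67 g
Fat% = 0.67 / 6.54 x 100 = 10.2%


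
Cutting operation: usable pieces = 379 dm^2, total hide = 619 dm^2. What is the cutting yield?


61.2%


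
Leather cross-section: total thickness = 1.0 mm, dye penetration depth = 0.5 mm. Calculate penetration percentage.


Penetration% = 0.5 / 1.0 x 100
Penetration = 50.0%


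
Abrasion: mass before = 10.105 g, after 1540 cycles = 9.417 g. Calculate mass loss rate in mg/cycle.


0.447 mg/cycle


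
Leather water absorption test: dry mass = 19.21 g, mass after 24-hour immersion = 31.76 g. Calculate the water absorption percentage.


Water absorbed = 31.76 - 19.21 = 12.55 g
WA% = 12.55 / 19.21 x 100 = 65.3%


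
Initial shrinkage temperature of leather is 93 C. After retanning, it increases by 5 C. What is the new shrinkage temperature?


New Ts = 93 + 5 = 98 C


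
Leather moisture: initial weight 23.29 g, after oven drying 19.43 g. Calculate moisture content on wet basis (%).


16.6%


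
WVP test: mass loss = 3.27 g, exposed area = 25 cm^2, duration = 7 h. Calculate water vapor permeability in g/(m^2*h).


186.86 g/(m^2*h)

WVP = mass_loss / (area x time) x 10000
WVP = 3.27 / (25 x 7) x 10000
WVP = 3.27 / 175 x 10000 = 186.86 g/(m^2*h)


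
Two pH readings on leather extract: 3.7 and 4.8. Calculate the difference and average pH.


Difference = 1.1
Average pH = 4.25

Difference = |3.7 - 4.8| = 1.1
Average = (3.7 + 4.8) / 2 = 4.25


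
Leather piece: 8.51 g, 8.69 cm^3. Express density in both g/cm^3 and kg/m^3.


0.979 g/cm^3
979 kg/m^3


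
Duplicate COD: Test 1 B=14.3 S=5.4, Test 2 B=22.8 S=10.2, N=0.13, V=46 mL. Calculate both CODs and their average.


COD1 = 201.2 mg/L
COD2 = 284.9 mg/L
Average = 243.1 mg/L


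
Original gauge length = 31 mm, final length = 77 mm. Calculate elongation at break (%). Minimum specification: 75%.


Extension = 77 - 31 = 46 mm
Elongation = 46 / 31 x 100 = 148.4%
Minimum required: 75%
Meets specification: Yes


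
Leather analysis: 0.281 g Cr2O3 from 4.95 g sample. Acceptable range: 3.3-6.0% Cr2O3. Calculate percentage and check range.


Cr2O3% = 0.281 / 4.95 x 100 = 5.68%
Acceptable range: 3.3 to 6.0%
Within range: Yes


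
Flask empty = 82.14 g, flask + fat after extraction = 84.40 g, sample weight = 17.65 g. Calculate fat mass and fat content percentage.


Fat mass = 84.40 - 82.14 = 2.26 g
Fat% = 2.26 / 17.65 x 100 = 12.8%


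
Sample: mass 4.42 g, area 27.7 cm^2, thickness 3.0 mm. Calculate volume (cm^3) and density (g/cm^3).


Thickness in cm = 3.0 / 10 = 0.30 cm
Volume = 27.7 x 0.30 = 8.310 cm^3
Density = 4.42 / 8.310 = 0.532 g/cm^3


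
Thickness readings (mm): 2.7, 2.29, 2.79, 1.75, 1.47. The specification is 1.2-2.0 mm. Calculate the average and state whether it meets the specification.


Average = 2.20 mm
Within specification: No


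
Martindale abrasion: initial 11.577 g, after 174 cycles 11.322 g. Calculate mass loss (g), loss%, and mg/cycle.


Loss = 11.577 - 11.322 = 0.255 g
Loss% = 0.255 / 11.577 x 100 = 2.20%
Rate = 0.255 / 174 x 1000 = 1.466 mg/cycle


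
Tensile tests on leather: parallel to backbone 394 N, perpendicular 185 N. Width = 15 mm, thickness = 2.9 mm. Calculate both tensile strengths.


Parallel = 9.06 N/mm^2
Perpendicular = 4.25 N/mm^2

Area = 15 x 2.9 = 43.5 mm^2
TS (parallel) = 394 / 43.5 = 9.06 N/mm^2
TS (perpendicular) = 185 / 43.5 = 4.25 N/mm^2


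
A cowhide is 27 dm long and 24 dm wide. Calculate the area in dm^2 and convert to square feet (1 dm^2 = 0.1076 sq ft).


Area = 27 x 24 = 648 dm^2
Conversion: 648 x 0.1076 = 69.72 sq ft


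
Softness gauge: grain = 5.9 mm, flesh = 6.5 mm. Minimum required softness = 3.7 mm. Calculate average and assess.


Average softness = 6.20 mm
Meets requirement: Yes

Average = (5.9 + 6.5) / 2 = 6.20 mm
Minimum = 3.7 mm
Meets requirement: Yes


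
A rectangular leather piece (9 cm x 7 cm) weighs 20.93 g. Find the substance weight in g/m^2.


3322.2 g/m^2

Area = 9 x 7 = 63 cm^2
SW = 20.93 / 63 x 10000 = 3322.2 g/m^2


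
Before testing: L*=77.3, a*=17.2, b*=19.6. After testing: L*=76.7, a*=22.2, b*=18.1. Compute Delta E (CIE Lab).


dL = 76.7 - 77.3 = -0.6
da = 22.2 - 17.2 = 5.0
db = 18.1 - 19.6 = -1.5
dE = sqrt((-0.6)^2 + (5.0)^2 + (-1.5)^2) = 5.25


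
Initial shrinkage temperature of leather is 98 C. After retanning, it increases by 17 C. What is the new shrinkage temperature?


115 C


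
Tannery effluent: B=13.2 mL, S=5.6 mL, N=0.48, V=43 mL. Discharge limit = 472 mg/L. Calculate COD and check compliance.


COD = 678.7 mg/L
Compliant: No


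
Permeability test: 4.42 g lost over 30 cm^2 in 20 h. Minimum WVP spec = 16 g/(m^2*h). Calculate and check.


WVP = 4.42 / (30 x 20) x 10000 = 73.67 g/(m^2*h)
Minimum: 16 g/(m^2*h)
Meets spec: Yes


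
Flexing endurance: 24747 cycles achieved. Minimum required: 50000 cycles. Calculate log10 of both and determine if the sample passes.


log10(24747) = 4.39
log10(50000) = 4.70
Passes: No


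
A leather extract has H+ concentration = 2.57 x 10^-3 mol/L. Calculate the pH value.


pH = 2.59

pH = -log10[H+]
pH = -log10(2.57 x 10^-3) = 2.59


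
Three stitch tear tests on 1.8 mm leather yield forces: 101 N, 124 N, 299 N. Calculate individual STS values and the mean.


STS1 = 101 / 1.8 = 56.1 N/mm
STS2 = 124 / 1.8 = 68.9 N/mm
STS3 = 299 / 1.8 = 166.1 N/mm
Mean = (56.1 + 68.9 + 166.1) / 3 = 97.0 N/mm


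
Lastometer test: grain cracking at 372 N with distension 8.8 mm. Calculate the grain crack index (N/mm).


42.3 N/mm


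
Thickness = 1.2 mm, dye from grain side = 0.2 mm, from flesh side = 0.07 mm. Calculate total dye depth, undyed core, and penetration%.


Total dyed = 0.27 mm
Undyed core = 0.93 mm
Penetration = 22.5%

Total dyed = 0.2 + 0.07 = 0.27 mm
Undyed core = 1.2 - 0.27 = 0.93 mm
Penetration = 0.27 / 1.2 x 100 = 22.5%


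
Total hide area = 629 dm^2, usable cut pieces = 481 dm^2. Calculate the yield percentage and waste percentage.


Yield = 481 / 629 x 100 = 76.5%
Waste = 629 - 481 = 148 dm^2
Waste% = 100 - 76.5 = 23.5%


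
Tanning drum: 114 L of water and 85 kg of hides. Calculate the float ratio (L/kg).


Float ratio = water / hide weight
Ratio = 114 / 85 = 1.3


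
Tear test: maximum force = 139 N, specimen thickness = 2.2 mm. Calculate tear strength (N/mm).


Tear strength = force / thickness
Tear = 139 / 2.2 = 63.2 N/mm


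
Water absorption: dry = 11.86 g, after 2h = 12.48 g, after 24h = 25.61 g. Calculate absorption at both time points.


2h absorption = 5.2%
24h absorption = 115.9%


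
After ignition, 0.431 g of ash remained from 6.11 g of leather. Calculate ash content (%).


7.05%

Ash% = 0.431 / 6.11 x 100
Ash% = 7.05%


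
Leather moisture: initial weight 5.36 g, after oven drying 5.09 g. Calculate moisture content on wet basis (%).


Moisture = 5.36 - 5.09 = 0.27 g
MC = 0.27 / 5.36 x 100 = 5.0%


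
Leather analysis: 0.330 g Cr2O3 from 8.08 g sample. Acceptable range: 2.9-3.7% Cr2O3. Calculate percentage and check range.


Cr2O3% = 0.330 / 8.08 x 100 = 4.08%
Acceptable range: 2.9 to 3.7%
Within range: No


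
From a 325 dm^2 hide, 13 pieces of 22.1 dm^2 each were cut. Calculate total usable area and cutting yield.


Usable area = 287.3 dm^2
Yield = 88.4%


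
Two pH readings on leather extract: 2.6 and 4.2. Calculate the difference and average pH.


Difference = 1.6
Average pH = 3.40

Difference = |2.6 - 4.2| = 1.6
Average = (2.6 + 4.2) / 2 = 3.40


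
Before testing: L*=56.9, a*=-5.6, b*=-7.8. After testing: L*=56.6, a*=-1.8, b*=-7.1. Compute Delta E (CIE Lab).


Delta E = 3.88

dL = 56.6 - 56.9 = -0.3
da = -1.8 - (-5.6) = 3.8
db = -7.1 - (-7.8) = 0.7
dE = sqrt((-0.3)^2 + (3.8)^2 + (0.7)^2) = 3.88


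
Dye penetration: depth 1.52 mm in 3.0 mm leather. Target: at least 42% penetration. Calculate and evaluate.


Penetration = 1.52 / 3.0 x 100 = 50.7%
Target: 42%
Meets target: Yes


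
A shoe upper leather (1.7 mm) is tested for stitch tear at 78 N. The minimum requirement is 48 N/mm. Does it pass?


STS = 45.9 N/mm
Passes: No


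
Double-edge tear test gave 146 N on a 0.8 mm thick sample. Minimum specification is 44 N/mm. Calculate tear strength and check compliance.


Tear strength = 182.5 N/mm
Compliant: Yes

Tear strength = 146 / 0.8 = 182.5 N/mm
Required minimum = 44 N/mm
Compliant: Yes


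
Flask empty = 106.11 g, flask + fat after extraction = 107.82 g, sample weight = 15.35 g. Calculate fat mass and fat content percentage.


Fat mass = 1.71 g
Fat content = 11.1%


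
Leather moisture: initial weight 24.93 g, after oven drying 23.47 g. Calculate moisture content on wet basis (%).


5.9%


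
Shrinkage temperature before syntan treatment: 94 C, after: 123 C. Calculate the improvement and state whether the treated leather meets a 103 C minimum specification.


Improvement = 123 - 94 = 29 C
Spec check: 123 C >= 103 C? Yes


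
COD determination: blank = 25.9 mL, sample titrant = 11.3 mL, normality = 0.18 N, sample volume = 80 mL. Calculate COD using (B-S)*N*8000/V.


262.8 mg/L

COD = (25.9 - 11.3) x 0.18 x 8000 / 80
COD = 14.6 x 0.18 x 8000 / 80
COD = 262.8 mg/L


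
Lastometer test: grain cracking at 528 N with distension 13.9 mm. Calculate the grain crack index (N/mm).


38.0 N/mm


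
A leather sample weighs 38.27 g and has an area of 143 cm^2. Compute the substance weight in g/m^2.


Substance weight = mass / area x 10000
SW = 38.27 / 143 x 10000
SW = 2676.2 g/m^2


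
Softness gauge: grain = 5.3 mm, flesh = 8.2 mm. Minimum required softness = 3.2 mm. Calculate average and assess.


Average softness = 6.75 mm
Meets requirement: Yes

Average = (5.3 + 8.2) / 2 = 6.75 mm
Minimum = 3.2 mm
Meets requirement: Yes


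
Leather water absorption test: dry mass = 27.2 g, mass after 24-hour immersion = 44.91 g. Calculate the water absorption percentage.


65.1%


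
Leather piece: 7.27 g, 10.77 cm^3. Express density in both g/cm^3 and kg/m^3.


Density = 7.27 / 10.77 = 0.675 g/cm^3
Convert: 0.675 x 1000 = 675 kg/m^3
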